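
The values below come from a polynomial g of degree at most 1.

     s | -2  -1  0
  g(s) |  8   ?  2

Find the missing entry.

5

On equispaced nodes a degree-1 polynomial has vanishing second forward difference, so
  g(-2) - 2·g(-1) + g(0) = 0.
Substituting the known values and solving for g(-1):
  -2·g(-1) = -10
  g(-1) = 5.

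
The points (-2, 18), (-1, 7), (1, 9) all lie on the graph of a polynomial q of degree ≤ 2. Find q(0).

4

Write q(u) = au^2 + bu + c. Substituting each data point gives a linear system:
  4a - 2b + c = 18
  a - b + c = 7
  a + b + c = 9
Solving the system yields a = 4, b = 1, c = 4.
So q(u) = 4u^2 + u + 4.
Then q(0) = 4.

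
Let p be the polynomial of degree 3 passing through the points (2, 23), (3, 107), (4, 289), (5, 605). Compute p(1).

Forward differences of the values at t = 2, 3, 4, 5:
  p  : 23  107  289  605
  Δ  : 84  182  316
  Δ^2: 98  134
  Δ^3: 36
The third differences are constant, confirming degree 3.
Interpolating (Newton forward form) and evaluating at t = 1 gives p(1) = 1.

1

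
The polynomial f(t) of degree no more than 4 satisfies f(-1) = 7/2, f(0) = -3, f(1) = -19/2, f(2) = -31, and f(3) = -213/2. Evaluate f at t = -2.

1

Using the Lagrange interpolation formula with nodes -1, 0, 1, 2, 3:
  L_0(t) = t(t - 1)(t - 2)(t - 3) / 24
  L_1(t) = (t + 1)(t - 1)(t - 2)(t - 3) / -6
  L_2(t) = (t + 1)t(t - 2)(t - 3) / 4
  L_3(t) = (t + 1)t(t - 1)(t - 3) / -6
  L_4(t) = (t + 1)t(t - 1)(t - 2) / 24
Then f(t) = 7/2·L_0(t) - 3·L_1(t) - 19/2·L_2(t) - 31·L_3(t) - 213/2·L_4(t).
Expanding and collecting terms gives f(t) = -t^4 - (1/2)t^3 + t^2 - 6t - 3.
Evaluating at t = -2: f(-2) = 1.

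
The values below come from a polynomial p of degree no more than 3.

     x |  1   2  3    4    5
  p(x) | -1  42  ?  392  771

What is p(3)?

On equispaced nodes a degree-3 polynomial has vanishing fourth forward difference, so
  p(1) - 4·p(2) + 6·p(3) - 4·p(4) + p(5) = 0.
Substituting the known values and solving for p(3):
  6·p(3) = 966
  p(3) = 161.

161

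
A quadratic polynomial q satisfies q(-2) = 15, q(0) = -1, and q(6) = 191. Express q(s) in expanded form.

Using the Lagrange interpolation formula with nodes -2, 0, 6:
  L_0(s) = s(s - 6) / 16
  L_1(s) = (s + 2)(s - 6) / -12
  L_2(s) = (s + 2)s / 48
Then q(s) = 15·L_0(s) - 1·L_1(s) + 191·L_2(s).
Expanding and collecting terms gives q(s) = 5s² + 2s - 1.
Check: q(0) = -1. ✓

q(s) = 5s^2 + 2s - 1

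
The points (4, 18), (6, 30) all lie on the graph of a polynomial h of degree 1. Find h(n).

Write h(n) = an + b. Substituting each data point gives a linear system:
  4a + b = 18
  6a + b = 30
Solving the system yields a = 6, b = -6.
So h(n) = 6n - 6.
Check: h(6) = 30. ✓

h(n) = 6n - 6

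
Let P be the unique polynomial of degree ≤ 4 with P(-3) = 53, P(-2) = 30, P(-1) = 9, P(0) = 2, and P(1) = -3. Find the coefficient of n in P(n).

Write P(n) = an^4 + bn^3 + cn^2 + dn + e. Substituting each data point gives a linear system:
  81a - 27b + 9c - 3d + e = 53
  16a - 8b + 4c - 2d + e = 30
  a - b + c - d + e = 9
  e = 2
  a + b + c + d + e = -3
Solving the system yields a = -1, b = -4, c = 2, d = -2, e = 2.
So P(n) = -n^4 - 4n^3 + 2n^2 - 2n + 2.
The coefficient of n is -2.

-2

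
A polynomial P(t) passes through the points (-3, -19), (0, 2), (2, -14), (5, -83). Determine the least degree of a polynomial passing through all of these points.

2

Divided differences on the nodes -3, 0, 2, 5:
  order 0: -19  2  -14  -83
  order 1: 7  -8  -23
  order 2: -3  -3
  order 3: 0
The order-2 divided differences are all -3 (nonzero) and every higher order vanishes, so the data lies on a polynomial of degree exactly 2.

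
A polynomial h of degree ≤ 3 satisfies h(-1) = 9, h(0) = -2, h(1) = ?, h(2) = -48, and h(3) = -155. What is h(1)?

The 4 known points determine the degree-3 polynomial uniquely.
Write h(n) = an^3 + bn^2 + cn + d. Substituting each data point gives a linear system:
  -a + b - c + d = 9
  d = -2
  8a + 4b + 2c + d = -48
  27a + 9b + 3c + d = -155
Solving the system yields a = -6, b = 2, c = -3, d = -2.
So h(n) = -6n³ + 2n² - 3n - 2.
Then h(1) = -9.

-9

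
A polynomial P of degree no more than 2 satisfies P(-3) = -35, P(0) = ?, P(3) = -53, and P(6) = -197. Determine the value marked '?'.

1

The 3 known points determine the degree-2 polynomial uniquely.
Write P(n) = an^2 + bn + c. Substituting each data point gives a linear system:
  9a - 3b + c = -35
  9a + 3b + c = -53
  36a + 6b + c = -197
Solving the system yields a = -5, b = -3, c = 1.
So P(n) = -5n^2 - 3n + 1.
Then P(0) = 1.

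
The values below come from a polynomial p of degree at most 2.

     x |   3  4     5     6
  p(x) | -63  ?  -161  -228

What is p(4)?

-106

The 3 known points determine the degree-2 polynomial uniquely.
Write p(x) = ax^2 + bx + c. Substituting each data point gives a linear system:
  9a + 3b + c = -63
  25a + 5b + c = -161
  36a + 6b + c = -228
Solving the system yields a = -6, b = -1, c = -6.
So p(x) = -6x^2 - x - 6.
Then p(4) = -106.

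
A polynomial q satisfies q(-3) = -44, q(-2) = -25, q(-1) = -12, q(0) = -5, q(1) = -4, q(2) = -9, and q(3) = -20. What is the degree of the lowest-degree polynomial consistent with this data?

2

Forward differences of the values at x = -3, -2, -1, 0, 1, 2, 3:
  q  : -44  -25  -12  -5  -4  -9  -20
  Δ  : 19  13  7  1  -5  -11
  Δ^2: -6  -6  -6  -6  -6
  Δ^3: 0  0  0  0
  Δ^4: 0  0  0
  Δ^5: 0  0
  Δ^6: 0
The second differences are constant (-6) and nonzero, while all higher differences vanish, so the minimal degree is 2.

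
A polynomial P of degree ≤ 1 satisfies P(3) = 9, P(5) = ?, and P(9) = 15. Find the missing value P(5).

The 2 known points determine the degree-1 polynomial uniquely.
Write P(s) = as + b. Substituting each data point gives a linear system:
  3a + b = 9
  9a + b = 15
Solving the system yields a = 1, b = 6.
So P(s) = s + 6.
Then P(5) = 11.

11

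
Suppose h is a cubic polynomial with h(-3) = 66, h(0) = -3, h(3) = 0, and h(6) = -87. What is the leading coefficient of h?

-1

Write h(n) = an^3 + bn^2 + cn + d. Substituting each data point gives a linear system:
  -27a + 9b - 3c + d = 66
  d = -3
  27a + 9b + 3c + d = 0
  216a + 36b + 6c + d = -87
Solving the system yields a = -1, b = 4, c = -2, d = -3.
So h(n) = -n³ + 4n² - 2n - 3.
The leading coefficient is -1.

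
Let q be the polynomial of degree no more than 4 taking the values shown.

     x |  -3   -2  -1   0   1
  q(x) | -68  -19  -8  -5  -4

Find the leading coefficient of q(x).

Write q(x) = ax^4 + bx^3 + cx^2 + dx + e. Substituting each data point gives a linear system:
  81a - 27b + 9c - 3d + e = -68
  16a - 8b + 4c - 2d + e = -19
  a - b + c - d + e = -8
  e = -5
  a + b + c + d + e = -4
Solving the system yields a = -1, b = -1, c = 0, d = 3, e = -5.
So q(x) = -x⁴ - x³ + 3x - 5.
The leading coefficient is -1.

-1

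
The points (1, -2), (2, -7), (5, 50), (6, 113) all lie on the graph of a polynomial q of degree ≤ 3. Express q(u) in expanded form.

q(u) = u^3 - 2u^2 - 6u + 5

Write q(u) = au^3 + bu^2 + cu + d. Substituting each data point gives a linear system:
  a + b + c + d = -2
  8a + 4b + 2c + d = -7
  125a + 25b + 5c + d = 50
  216a + 36b + 6c + d = 113
Solving the system yields a = 1, b = -2, c = -6, d = 5.
So q(u) = u^3 - 2u^2 - 6u + 5.
Check: q(2) = -7. ✓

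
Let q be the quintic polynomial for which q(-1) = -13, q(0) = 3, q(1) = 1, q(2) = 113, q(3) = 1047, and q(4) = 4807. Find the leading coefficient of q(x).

6

Write q(x) = ax^5 + bx^4 + cx^3 + dx^2 + ex + k. Substituting each data point gives a linear system:
  -a + b - c + d - e + k = -13
  k = 3
  a + b + c + d + e + k = 1
  32a + 16b + 8c + 4d + 2e + k = 113
  243a + 81b + 27c + 9d + 3e + k = 1047
  1024a + 256b + 64c + 16d + 4e + k = 4807
Solving the system yields a = 6, b = -6, c = 4, d = -3, e = -3, k = 3.
So q(x) = 6x^5 - 6x^4 + 4x^3 - 3x^2 - 3x + 3.
The leading coefficient is 6.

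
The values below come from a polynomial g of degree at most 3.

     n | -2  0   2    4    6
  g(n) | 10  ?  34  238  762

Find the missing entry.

6

On equispaced nodes a degree-3 polynomial has vanishing fourth forward difference, so
  g(-2) - 4·g(0) + 6·g(2) - 4·g(4) + g(6) = 0.
Substituting the known values and solving for g(0):
  -4·g(0) = -24
  g(0) = 6.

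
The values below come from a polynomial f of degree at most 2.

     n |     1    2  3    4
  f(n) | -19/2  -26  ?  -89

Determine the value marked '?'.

-105/2

On equispaced nodes a degree-2 polynomial has vanishing third forward difference, so
  - f(1) + 3·f(2) - 3·f(3) + f(4) = 0.
Substituting the known values and solving for f(3):
  -3·f(3) = 315/2
  f(3) = -105/2.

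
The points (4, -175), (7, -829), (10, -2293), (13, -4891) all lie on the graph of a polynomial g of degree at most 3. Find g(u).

g(u) = -2u^3 - 3u^2 + u - 3

Using the Lagrange interpolation formula with nodes 4, 7, 10, 13:
  L_0(u) = (u - 7)(u - 10)(u - 13) / -162
  L_1(u) = (u - 4)(u - 10)(u - 13) / 54
  L_2(u) = (u - 4)(u - 7)(u - 13) / -54
  L_3(u) = (u - 4)(u - 7)(u - 10) / 162
Then g(u) = -175·L_0(u) - 829·L_1(u) - 2293·L_2(u) - 4891·L_3(u).
Expanding and collecting terms gives g(u) = -2u^3 - 3u^2 + u - 3.
Check: g(7) = -829. ✓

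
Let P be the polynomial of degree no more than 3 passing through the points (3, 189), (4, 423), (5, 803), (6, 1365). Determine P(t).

P(t) = 6t^3 + t^2 + 5t + 3

Write P(t) = at^3 + bt^2 + ct + d. Substituting each data point gives a linear system:
  27a + 9b + 3c + d = 189
  64a + 16b + 4c + d = 423
  125a + 25b + 5c + d = 803
  216a + 36b + 6c + d = 1365
Solving the system yields a = 6, b = 1, c = 5, d = 3.
So P(t) = 6t^3 + t^2 + 5t + 3.
Check: P(3) = 189. ✓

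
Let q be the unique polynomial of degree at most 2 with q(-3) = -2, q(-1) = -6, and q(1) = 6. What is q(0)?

Write q(s) = as^2 + bs + c. Substituting each data point gives a linear system:
  9a - 3b + c = -2
  a - b + c = -6
  a + b + c = 6
Solving the system yields a = 2, b = 6, c = -2.
So q(s) = 2s^2 + 6s - 2.
Then q(0) = -2.

-2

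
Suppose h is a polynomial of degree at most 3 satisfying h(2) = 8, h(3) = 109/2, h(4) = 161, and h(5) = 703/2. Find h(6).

650

Using the Lagrange interpolation formula with nodes 2, 3, 4, 5:
  L_0(s) = (s - 3)(s - 4)(s - 5) / -6
  L_1(s) = (s - 2)(s - 4)(s - 5) / 2
  L_2(s) = (s - 2)(s - 3)(s - 5) / -2
  L_3(s) = (s - 2)(s - 3)(s - 4) / 6
Then h(s) = 8·L_0(s) + 109/2·L_1(s) + 161·L_2(s) + 703/2·L_3(s).
Expanding and collecting terms gives h(s) = 4s^3 - 6s^2 + (1/2)s - 1.
Evaluating at s = 6: h(6) = 650.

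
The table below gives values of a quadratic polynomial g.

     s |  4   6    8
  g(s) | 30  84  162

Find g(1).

Using the Lagrange interpolation formula with nodes 4, 6, 8:
  L_0(s) = (s - 6)(s - 8) / 8
  L_1(s) = (s - 4)(s - 8) / -4
  L_2(s) = (s - 4)(s - 6) / 8
Then g(s) = 30·L_0(s) + 84·L_1(s) + 162·L_2(s).
Expanding and collecting terms gives g(s) = 3s^2 - 3s - 6.
Evaluating at s = 1: g(1) = -6.

-6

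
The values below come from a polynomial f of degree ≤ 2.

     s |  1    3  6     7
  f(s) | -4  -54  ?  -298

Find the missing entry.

The 3 known points determine the degree-2 polynomial uniquely.
Write f(s) = as^2 + bs + c. Substituting each data point gives a linear system:
  a + b + c = -4
  9a + 3b + c = -54
  49a + 7b + c = -298
Solving the system yields a = -6, b = -1, c = 3.
So f(s) = -6s² - s + 3.
Then f(6) = -219.

-219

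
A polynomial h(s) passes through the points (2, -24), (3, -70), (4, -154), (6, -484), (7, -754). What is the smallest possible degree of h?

3

Divided differences on the nodes 2, 3, 4, 6, 7:
  order 0: -24  -70  -154  -484  -754
  order 1: -46  -84  -165  -270
  order 2: -19  -27  -35
  order 3: -2  -2
  order 4: 0
The order-3 divided differences are all -2 (nonzero) and every higher order vanishes, so the data lies on a polynomial of degree exactly 3.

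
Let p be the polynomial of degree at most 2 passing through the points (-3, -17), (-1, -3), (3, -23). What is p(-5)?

Using the Lagrange interpolation formula with nodes -3, -1, 3:
  L_0(x) = (x + 1)(x - 3) / 12
  L_1(x) = (x + 3)(x - 3) / -8
  L_2(x) = (x + 3)(x + 1) / 24
Then p(x) = -17·L_0(x) - 3·L_1(x) - 23·L_2(x).
Expanding and collecting terms gives p(x) = -2x² - x - 2.
Evaluating at x = -5: p(-5) = -47.

-47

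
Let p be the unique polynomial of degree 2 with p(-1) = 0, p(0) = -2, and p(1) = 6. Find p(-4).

Write p(t) = at^2 + bt + c. Substituting each data point gives a linear system:
  a - b + c = 0
  c = -2
  a + b + c = 6
Solving the system yields a = 5, b = 3, c = -2.
So p(t) = 5t^2 + 3t - 2.
Then p(-4) = 66.

66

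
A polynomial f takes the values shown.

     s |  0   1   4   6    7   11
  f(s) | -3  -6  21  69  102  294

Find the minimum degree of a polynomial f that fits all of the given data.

Divided differences on the nodes 0, 1, 4, 6, 7, 11:
  order 0: -3  -6  21  69  102  294
  order 1: -3  9  24  33  48
  order 2: 3  3  3  3
  order 3: 0  0  0
  order 4: 0  0
  order 5: 0
The order-2 divided differences are all 3 (nonzero) and every higher order vanishes, so the data lies on a polynomial of degree exactly 2.

2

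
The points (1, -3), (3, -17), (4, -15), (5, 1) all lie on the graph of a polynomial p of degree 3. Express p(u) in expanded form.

p(u) = u^3 - 5u^2 + 1

Write p(u) = au^3 + bu^2 + cu + d. Substituting each data point gives a linear system:
  a + b + c + d = -3
  27a + 9b + 3c + d = -17
  64a + 16b + 4c + d = -15
  125a + 25b + 5c + d = 1
Solving the system yields a = 1, b = -5, c = 0, d = 1.
So p(u) = u³ - 5u² + 1.
Check: p(5) = 1. ✓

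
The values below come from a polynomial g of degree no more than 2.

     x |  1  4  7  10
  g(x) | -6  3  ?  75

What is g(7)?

On equispaced nodes a degree-2 polynomial has vanishing third forward difference, so
  - g(1) + 3·g(4) - 3·g(7) + g(10) = 0.
Substituting the known values and solving for g(7):
  -3·g(7) = -90
  g(7) = 30.

30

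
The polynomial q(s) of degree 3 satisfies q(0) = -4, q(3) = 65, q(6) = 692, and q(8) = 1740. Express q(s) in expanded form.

q(s) = 4s^3 - 5s^2 + 2s - 4

Write q(s) = as^3 + bs^2 + cs + d. Substituting each data point gives a linear system:
  d = -4
  27a + 9b + 3c + d = 65
  216a + 36b + 6c + d = 692
  512a + 64b + 8c + d = 1740
Solving the system yields a = 4, b = -5, c = 2, d = -4.
So q(s) = 4s³ - 5s² + 2s - 4.
Check: q(0) = -4. ✓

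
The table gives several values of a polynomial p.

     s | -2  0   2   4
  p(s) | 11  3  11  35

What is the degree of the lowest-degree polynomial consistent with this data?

Forward differences of the values at s = -2, 0, 2, 4:
  p  : 11  3  11  35
  Δ  : -8  8  24
  Δ^2: 16  16
  Δ^3: 0
The second differences are constant (16) and nonzero, while all higher differences vanish, so the minimal degree is 2.

2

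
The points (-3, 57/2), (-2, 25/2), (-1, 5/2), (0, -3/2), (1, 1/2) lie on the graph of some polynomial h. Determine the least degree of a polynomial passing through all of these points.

2

Forward differences of the values at n = -3, -2, -1, 0, 1:
  h  : 57/2  25/2  5/2  -3/2  1/2
  Δ  : -16  -10  -4  2
  Δ^2: 6  6  6
  Δ^3: 0  0
  Δ^4: 0
The second differences are constant (6) and nonzero, while all higher differences vanish, so the minimal degree is 2.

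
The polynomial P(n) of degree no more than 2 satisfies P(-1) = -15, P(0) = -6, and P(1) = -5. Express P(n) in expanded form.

Using the Lagrange interpolation formula with nodes -1, 0, 1:
  L_0(n) = n(n - 1) / 2
  L_1(n) = (n + 1)(n - 1) / -1
  L_2(n) = (n + 1)n / 2
Then P(n) = -15·L_0(n) - 6·L_1(n) - 5·L_2(n).
Expanding and collecting terms gives P(n) = -4n^2 + 5n - 6.
Check: P(-1) = -15. ✓

P(n) = -4n^2 + 5n - 6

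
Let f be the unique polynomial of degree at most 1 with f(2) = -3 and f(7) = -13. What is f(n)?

f(n) = -2n + 1

Write f(n) = an + b. Substituting each data point gives a linear system:
  2a + b = -3
  7a + b = -13
Solving the system yields a = -2, b = 1.
So f(n) = -2n + 1.
Check: f(7) = -13. ✓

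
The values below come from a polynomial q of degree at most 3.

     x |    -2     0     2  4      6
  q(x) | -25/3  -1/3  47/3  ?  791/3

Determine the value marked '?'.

263/3

On equispaced nodes a degree-3 polynomial has vanishing fourth forward difference, so
  q(-2) - 4·q(0) + 6·q(2) - 4·q(4) + q(6) = 0.
Substituting the known values and solving for q(4):
  -4·q(4) = -1052/3
  q(4) = 263/3.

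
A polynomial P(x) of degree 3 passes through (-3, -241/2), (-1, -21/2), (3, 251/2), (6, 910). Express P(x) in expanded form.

P(x) = 4x^3 + (1/2)x^2 + 5x - 2

Using the Lagrange interpolation formula with nodes -3, -1, 3, 6:
  L_0(x) = (x + 1)(x - 3)(x - 6) / -108
  L_1(x) = (x + 3)(x - 3)(x - 6) / 56
  L_2(x) = (x + 3)(x + 1)(x - 6) / -72
  L_3(x) = (x + 3)(x + 1)(x - 3) / 189
Then P(x) = -241/2·L_0(x) - 21/2·L_1(x) + 251/2·L_2(x) + 910·L_3(x).
Expanding and collecting terms gives P(x) = 4x^3 + (1/2)x^2 + 5x - 2.
Check: P(-1) = -21/2. ✓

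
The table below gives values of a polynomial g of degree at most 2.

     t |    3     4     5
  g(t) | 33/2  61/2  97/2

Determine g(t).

g(t) = 2t^2 - 3/2

Using the Lagrange interpolation formula with nodes 3, 4, 5:
  L_0(t) = (t - 4)(t - 5) / 2
  L_1(t) = (t - 3)(t - 5) / -1
  L_2(t) = (t - 3)(t - 4) / 2
Then g(t) = 33/2·L_0(t) + 61/2·L_1(t) + 97/2·L_2(t).
Expanding and collecting terms gives g(t) = 2t^2 - 3/2.
Check: g(5) = 97/2. ✓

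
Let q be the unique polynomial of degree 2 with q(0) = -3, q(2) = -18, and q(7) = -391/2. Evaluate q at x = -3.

Write q(x) = ax^2 + bx + c. Substituting each data point gives a linear system:
  c = -3
  4a + 2b + c = -18
  49a + 7b + c = -391/2
Solving the system yields a = -4, b = 1/2, c = -3.
So q(x) = -4x² + (1/2)x - 3.
Then q(-3) = -81/2.

-81/2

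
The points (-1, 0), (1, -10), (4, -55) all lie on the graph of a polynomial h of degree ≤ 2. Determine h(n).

Write h(n) = an^2 + bn + c. Substituting each data point gives a linear system:
  a - b + c = 0
  a + b + c = -10
  16a + 4b + c = -55
Solving the system yields a = -2, b = -5, c = -3.
So h(n) = -2n^2 - 5n - 3.
Check: h(4) = -55. ✓

h(n) = -2n^2 - 5n - 3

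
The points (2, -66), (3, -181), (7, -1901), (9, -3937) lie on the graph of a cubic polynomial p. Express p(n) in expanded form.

Write p(n) = an^3 + bn^2 + cn + d. Substituting each data point gives a linear system:
  8a + 4b + 2c + d = -66
  27a + 9b + 3c + d = -181
  343a + 49b + 7c + d = -1901
  729a + 81b + 9c + d = -3937
Solving the system yields a = -5, b = -3, c = -5, d = -4.
So p(n) = -5n^3 - 3n^2 - 5n - 4.
Check: p(2) = -66. ✓

p(n) = -5n^3 - 3n^2 - 5n - 4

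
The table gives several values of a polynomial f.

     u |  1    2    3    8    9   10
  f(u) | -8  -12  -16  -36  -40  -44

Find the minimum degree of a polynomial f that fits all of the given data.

Divided differences on the nodes 1, 2, 3, 8, 9, 10:
  order 0: -8  -12  -16  -36  -40  -44
  order 1: -4  -4  -4  -4  -4
  order 2: 0  0  0  0
  order 3: 0  0  0
  order 4: 0  0
  order 5: 0
The order-1 divided differences are all -4 (nonzero) and every higher order vanishes, so the data lies on a polynomial of degree exactly 1.

1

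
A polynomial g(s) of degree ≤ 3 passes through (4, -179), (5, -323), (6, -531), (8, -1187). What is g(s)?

g(s) = -2s^3 - 2s^2 - 4s - 3

Write g(s) = as^3 + bs^2 + cs + d. Substituting each data point gives a linear system:
  64a + 16b + 4c + d = -179
  125a + 25b + 5c + d = -323
  216a + 36b + 6c + d = -531
  512a + 64b + 8c + d = -1187
Solving the system yields a = -2, b = -2, c = -4, d = -3.
So g(s) = -2s^3 - 2s^2 - 4s - 3.
Check: g(6) = -531. ✓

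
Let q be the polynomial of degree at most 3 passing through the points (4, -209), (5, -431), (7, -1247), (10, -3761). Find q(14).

Using the Lagrange interpolation formula with nodes 4, 5, 7, 10:
  L_0(t) = (t - 5)(t - 7)(t - 10) / -18
  L_1(t) = (t - 4)(t - 7)(t - 10) / 10
  L_2(t) = (t - 4)(t - 5)(t - 10) / -18
  L_3(t) = (t - 4)(t - 5)(t - 7) / 90
Then q(t) = -209·L_0(t) - 431·L_1(t) - 1247·L_2(t) - 3761·L_3(t).
Expanding and collecting terms gives q(t) = -4t^3 + 2t^2 + 4t - 1.
Evaluating at t = 14: q(14) = -10529.

-10529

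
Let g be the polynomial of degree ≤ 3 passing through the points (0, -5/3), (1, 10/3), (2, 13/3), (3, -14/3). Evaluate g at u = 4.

-89/3

Using the Lagrange interpolation formula with nodes 0, 1, 2, 3:
  L_0(u) = (u - 1)(u - 2)(u - 3) / -6
  L_1(u) = u(u - 2)(u - 3) / 2
  L_2(u) = u(u - 1)(u - 3) / -2
  L_3(u) = u(u - 1)(u - 2) / 6
Then g(u) = -5/3·L_0(u) + 10/3·L_1(u) + 13/3·L_2(u) - 14/3·L_3(u).
Expanding and collecting terms gives g(u) = -u^3 + u^2 + 5u - 5/3.
Evaluating at u = 4: g(4) = -89/3.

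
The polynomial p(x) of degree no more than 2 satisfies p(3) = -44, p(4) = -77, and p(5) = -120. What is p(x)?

Write p(x) = ax^2 + bx + c. Substituting each data point gives a linear system:
  9a + 3b + c = -44
  16a + 4b + c = -77
  25a + 5b + c = -120
Solving the system yields a = -5, b = 2, c = -5.
So p(x) = -5x^2 + 2x - 5.
Check: p(5) = -120. ✓

p(x) = -5x^2 + 2x - 5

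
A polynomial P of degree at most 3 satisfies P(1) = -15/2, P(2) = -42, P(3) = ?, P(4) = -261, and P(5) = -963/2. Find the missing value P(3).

-241/2

On equispaced nodes a degree-3 polynomial has vanishing fourth forward difference, so
  P(1) - 4·P(2) + 6·P(3) - 4·P(4) + P(5) = 0.
Substituting the known values and solving for P(3):
  6·P(3) = -723
  P(3) = -241/2.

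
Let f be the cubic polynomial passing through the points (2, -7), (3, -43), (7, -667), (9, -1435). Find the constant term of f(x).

Write f(x) = ax^3 + bx^2 + cx + d. Substituting each data point gives a linear system:
  8a + 4b + 2c + d = -7
  27a + 9b + 3c + d = -43
  343a + 49b + 7c + d = -667
  729a + 81b + 9c + d = -1435
Solving the system yields a = -2, b = 0, c = 2, d = 5.
So f(x) = -2x³ + 2x + 5.
The constant term is 5.

5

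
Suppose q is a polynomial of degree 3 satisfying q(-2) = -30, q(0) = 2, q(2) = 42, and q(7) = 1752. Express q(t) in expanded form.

Write q(t) = at^3 + bt^2 + ct + d. Substituting each data point gives a linear system:
  -8a + 4b - 2c + d = -30
  d = 2
  8a + 4b + 2c + d = 42
  343a + 49b + 7c + d = 1752
Solving the system yields a = 5, b = 1, c = -2, d = 2.
So q(t) = 5t^3 + t^2 - 2t + 2.
Check: q(7) = 1752. ✓

q(t) = 5t^3 + t^2 - 2t + 2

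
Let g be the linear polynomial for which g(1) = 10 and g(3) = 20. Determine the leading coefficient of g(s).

Write g(s) = as + b. Substituting each data point gives a linear system:
  a + b = 10
  3a + b = 20
Solving the system yields a = 5, b = 5.
So g(s) = 5s + 5.
The leading coefficient is 5.

5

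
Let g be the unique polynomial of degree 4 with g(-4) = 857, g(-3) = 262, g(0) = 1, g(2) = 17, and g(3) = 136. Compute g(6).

Using the Lagrange interpolation formula with nodes -4, -3, 0, 2, 3:
  L_0(s) = (s + 3)s(s - 2)(s - 3) / 168
  L_1(s) = (s + 4)s(s - 2)(s - 3) / -90
  L_2(s) = (s + 4)(s + 3)(s - 2)(s - 3) / 72
  L_3(s) = (s + 4)(s + 3)s(s - 3) / -60
  L_4(s) = (s + 4)(s + 3)s(s - 2) / 126
Then g(s) = 857·L_0(s) + 262·L_1(s) + 1·L_2(s) + 17·L_3(s) + 136·L_4(s).
Expanding and collecting terms gives g(s) = 3s^4 - 3s^3 - 5s^2 + 6s + 1.
Evaluating at s = 6: g(6) = 3097.

3097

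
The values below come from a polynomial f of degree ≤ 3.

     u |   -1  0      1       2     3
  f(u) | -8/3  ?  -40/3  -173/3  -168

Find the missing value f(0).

The 4 known points determine the degree-3 polynomial uniquely.
Write f(u) = au^3 + bu^2 + cu + d. Substituting each data point gives a linear system:
  -a + b - c + d = -8/3
  a + b + c + d = -40/3
  8a + 4b + 2c + d = -173/3
  27a + 9b + 3c + d = -168
Solving the system yields a = -5, b = -3, c = -1/3, d = -5.
So f(u) = -5u^3 - 3u^2 - (1/3)u - 5.
Then f(0) = -5.

-5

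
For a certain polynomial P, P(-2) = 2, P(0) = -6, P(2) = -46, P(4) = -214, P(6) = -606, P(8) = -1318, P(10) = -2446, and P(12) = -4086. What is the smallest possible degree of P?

3

Forward differences of the values at t = -2, 0, 2, 4, 6, 8, 10, 12:
  P  : 2  -6  -46  -214  -606  -1318  -2446  -4086
  Δ  : -8  -40  -168  -392  -712  -1128  -1640
  Δ^2: -32  -128  -224  -320  -416  -512
  Δ^3: -96  -96  -96  -96  -96
  Δ^4: 0  0  0  0
  Δ^5: 0  0  0
  Δ^6: 0  0
  Δ^7: 0
The third differences are constant (-96) and nonzero, while all higher differences vanish, so the minimal degree is 3.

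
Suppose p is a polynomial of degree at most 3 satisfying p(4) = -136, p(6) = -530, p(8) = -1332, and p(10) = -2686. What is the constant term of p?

Write p(u) = au^3 + bu^2 + cu + d. Substituting each data point gives a linear system:
  64a + 16b + 4c + d = -136
  216a + 36b + 6c + d = -530
  512a + 64b + 8c + d = -1332
  1000a + 100b + 10c + d = -2686
Solving the system yields a = -3, b = 3, c = 1, d = 4.
So p(u) = -3u³ + 3u² + u + 4.
The constant term is 4.

4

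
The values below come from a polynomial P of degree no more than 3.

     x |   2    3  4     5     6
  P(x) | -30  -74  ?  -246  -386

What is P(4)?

-144

The 4 known points determine the degree-3 polynomial uniquely.
Write P(x) = ax^3 + bx^2 + cx + d. Substituting each data point gives a linear system:
  8a + 4b + 2c + d = -30
  27a + 9b + 3c + d = -74
  125a + 25b + 5c + d = -246
  216a + 36b + 6c + d = -386
Solving the system yields a = -1, b = -4, c = -5, d = 4.
So P(x) = -x^3 - 4x^2 - 5x + 4.
Then P(4) = -144.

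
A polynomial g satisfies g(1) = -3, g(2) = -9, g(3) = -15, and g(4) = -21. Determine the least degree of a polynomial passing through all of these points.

1

Forward differences of the values at s = 1, 2, 3, 4:
  g  : -3  -9  -15  -21
  Δ  : -6  -6  -6
  Δ^2: 0  0
  Δ^3: 0
The first differences are constant (-6) and nonzero, while all higher differences vanish, so the minimal degree is 1.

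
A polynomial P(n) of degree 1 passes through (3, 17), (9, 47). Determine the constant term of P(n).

Write P(n) = an + b. Substituting each data point gives a linear system:
  3a + b = 17
  9a + b = 47
Solving the system yields a = 5, b = 2.
So P(n) = 5n + 2.
The constant term is 2.

2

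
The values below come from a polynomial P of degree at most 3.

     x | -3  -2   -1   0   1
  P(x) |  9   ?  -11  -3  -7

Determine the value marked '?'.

-13

The 4 known points determine the degree-3 polynomial uniquely.
Write P(x) = ax^3 + bx^2 + cx + d. Substituting each data point gives a linear system:
  -27a + 9b - 3c + d = 9
  -a + b - c + d = -11
  d = -3
  a + b + c + d = -7
Solving the system yields a = -3, b = -6, c = 5, d = -3.
So P(x) = -3x³ - 6x² + 5x - 3.
Then P(-2) = -13.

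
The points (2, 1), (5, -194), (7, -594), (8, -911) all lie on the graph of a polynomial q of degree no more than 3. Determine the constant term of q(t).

1

Write q(t) = at^3 + bt^2 + ct + d. Substituting each data point gives a linear system:
  8a + 4b + 2c + d = 1
  125a + 25b + 5c + d = -194
  343a + 49b + 7c + d = -594
  512a + 64b + 8c + d = -911
Solving the system yields a = -2, b = 1, c = 6, d = 1.
So q(t) = -2t³ + t² + 6t + 1.
The constant term is 1.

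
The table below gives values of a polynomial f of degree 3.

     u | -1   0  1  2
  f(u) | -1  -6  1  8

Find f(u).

Write f(u) = au^3 + bu^2 + cu + d. Substituting each data point gives a linear system:
  -a + b - c + d = -1
  d = -6
  a + b + c + d = 1
  8a + 4b + 2c + d = 8
Solving the system yields a = -2, b = 6, c = 3, d = -6.
So f(u) = -2u³ + 6u² + 3u - 6.
Check: f(-1) = -1. ✓

f(u) = -2u^3 + 6u^2 + 3u - 6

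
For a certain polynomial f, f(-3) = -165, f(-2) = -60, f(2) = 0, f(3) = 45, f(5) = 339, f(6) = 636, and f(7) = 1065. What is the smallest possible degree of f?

Divided differences on the nodes -3, -2, 2, 3, 5, 6, 7:
  order 0: -165  -60  0  45  339  636  1065
  order 1: 105  15  45  147  297  429
  order 2: -18  6  34  50  66
  order 3: 4  4  4  4
  order 4: 0  0  0
  order 5: 0  0
  order 6: 0
The order-3 divided differences are all 4 (nonzero) and every higher order vanishes, so the data lies on a polynomial of degree exactly 3.

3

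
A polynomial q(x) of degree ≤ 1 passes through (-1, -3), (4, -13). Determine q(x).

Using the Lagrange interpolation formula with nodes -1, 4:
  L_0(x) = (x - 4) / -5
  L_1(x) = (x + 1) / 5
Then q(x) = -3·L_0(x) - 13·L_1(x).
Expanding and collecting terms gives q(x) = -2x - 5.
Check: q(-1) = -3. ✓

q(x) = -2x - 5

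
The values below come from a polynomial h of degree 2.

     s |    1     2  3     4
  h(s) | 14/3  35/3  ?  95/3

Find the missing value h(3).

The 3 known points determine the degree-2 polynomial uniquely.
Write h(s) = as^2 + bs + c. Substituting each data point gives a linear system:
  a + b + c = 14/3
  4a + 2b + c = 35/3
  16a + 4b + c = 95/3
Solving the system yields a = 1, b = 4, c = -1/3.
So h(s) = s^2 + 4s - 1/3.
Then h(3) = 62/3.

62/3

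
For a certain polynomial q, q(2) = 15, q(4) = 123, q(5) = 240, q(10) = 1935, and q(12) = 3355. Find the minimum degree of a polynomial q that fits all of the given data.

3

Divided differences on the nodes 2, 4, 5, 10, 12:
  order 0: 15  123  240  1935  3355
  order 1: 54  117  339  710
  order 2: 21  37  53
  order 3: 2  2
  order 4: 0
The order-3 divided differences are all 2 (nonzero) and every higher order vanishes, so the data lies on a polynomial of degree exactly 3.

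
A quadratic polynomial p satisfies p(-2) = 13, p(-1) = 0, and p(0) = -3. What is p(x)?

p(x) = 5x^2 + 2x - 3

Write p(x) = ax^2 + bx + c. Substituting each data point gives a linear system:
  4a - 2b + c = 13
  a - b + c = 0
  c = -3
Solving the system yields a = 5, b = 2, c = -3.
So p(x) = 5x² + 2x - 3.
Check: p(-1) = 0. ✓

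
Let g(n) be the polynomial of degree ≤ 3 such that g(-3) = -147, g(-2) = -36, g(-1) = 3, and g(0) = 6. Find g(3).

Write g(n) = an^3 + bn^2 + cn + d. Substituting each data point gives a linear system:
  -27a + 9b - 3c + d = -147
  -8a + 4b - 2c + d = -36
  -a + b - c + d = 3
  d = 6
Solving the system yields a = 6, b = 0, c = -3, d = 6.
So g(n) = 6n^3 - 3n + 6.
Then g(3) = 159.

159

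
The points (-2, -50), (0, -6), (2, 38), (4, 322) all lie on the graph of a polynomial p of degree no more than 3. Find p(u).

Using the Lagrange interpolation formula with nodes -2, 0, 2, 4:
  L_0(u) = u(u - 2)(u - 4) / -48
  L_1(u) = (u + 2)(u - 2)(u - 4) / 16
  L_2(u) = (u + 2)u(u - 4) / -16
  L_3(u) = (u + 2)u(u - 2) / 48
Then p(u) = -50·L_0(u) - 6·L_1(u) + 38·L_2(u) + 322·L_3(u).
Expanding and collecting terms gives p(u) = 5u³ + 2u - 6.
Check: p(2) = 38. ✓

p(u) = 5u^3 + 2u - 6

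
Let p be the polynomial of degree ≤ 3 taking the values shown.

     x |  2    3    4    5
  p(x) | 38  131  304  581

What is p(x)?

Write p(x) = ax^3 + bx^2 + cx + d. Substituting each data point gives a linear system:
  8a + 4b + 2c + d = 38
  27a + 9b + 3c + d = 131
  64a + 16b + 4c + d = 304
  125a + 25b + 5c + d = 581
Solving the system yields a = 4, b = 4, c = -3, d = -4.
So p(x) = 4x³ + 4x² - 3x - 4.
Check: p(2) = 38. ✓

p(x) = 4x^3 + 4x^2 - 3x - 4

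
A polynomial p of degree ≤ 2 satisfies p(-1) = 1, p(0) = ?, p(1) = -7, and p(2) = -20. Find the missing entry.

On equispaced nodes a degree-2 polynomial has vanishing third forward difference, so
  - p(-1) + 3·p(0) - 3·p(1) + p(2) = 0.
Substituting the known values and solving for p(0):
  3·p(0) = 0
  p(0) = 0.

0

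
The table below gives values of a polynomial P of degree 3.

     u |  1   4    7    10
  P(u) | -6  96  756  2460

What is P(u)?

P(u) = 3u^3 - 5u^2 - 4u

Write P(u) = au^3 + bu^2 + cu + d. Substituting each data point gives a linear system:
  a + b + c + d = -6
  64a + 16b + 4c + d = 96
  343a + 49b + 7c + d = 756
  1000a + 100b + 10c + d = 2460
Solving the system yields a = 3, b = -5, c = -4, d = 0.
So P(u) = 3u^3 - 5u^2 - 4u.
Check: P(4) = 96. ✓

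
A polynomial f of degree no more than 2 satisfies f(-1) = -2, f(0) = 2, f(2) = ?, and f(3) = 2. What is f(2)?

4

The 3 known points determine the degree-2 polynomial uniquely.
Write f(n) = an^2 + bn + c. Substituting each data point gives a linear system:
  a - b + c = -2
  c = 2
  9a + 3b + c = 2
Solving the system yields a = -1, b = 3, c = 2.
So f(n) = -n^2 + 3n + 2.
Then f(2) = 4.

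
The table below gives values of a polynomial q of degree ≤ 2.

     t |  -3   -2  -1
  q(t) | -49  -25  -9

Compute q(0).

-1

Write q(t) = at^2 + bt + c. Substituting each data point gives a linear system:
  9a - 3b + c = -49
  4a - 2b + c = -25
  a - b + c = -9
Solving the system yields a = -4, b = 4, c = -1.
So q(t) = -4t² + 4t - 1.
Then q(0) = -1.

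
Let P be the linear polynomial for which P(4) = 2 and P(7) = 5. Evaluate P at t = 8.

6

Using the Lagrange interpolation formula with nodes 4, 7:
  L_0(t) = (t - 7) / -3
  L_1(t) = (t - 4) / 3
Then P(t) = 2·L_0(t) + 5·L_1(t).
Expanding and collecting terms gives P(t) = t - 2.
Evaluating at t = 8: P(8) = 6.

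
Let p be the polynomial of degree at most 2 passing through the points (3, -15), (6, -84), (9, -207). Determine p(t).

Using the Lagrange interpolation formula with nodes 3, 6, 9:
  L_0(t) = (t - 6)(t - 9) / 18
  L_1(t) = (t - 3)(t - 9) / -9
  L_2(t) = (t - 3)(t - 6) / 18
Then p(t) = -15·L_0(t) - 84·L_1(t) - 207·L_2(t).
Expanding and collecting terms gives p(t) = -3t^2 + 4t.
Check: p(3) = -15. ✓

p(t) = -3t^2 + 4t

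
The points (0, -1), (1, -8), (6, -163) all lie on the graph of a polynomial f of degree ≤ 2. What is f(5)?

Using the Lagrange interpolation formula with nodes 0, 1, 6:
  L_0(n) = (n - 1)(n - 6) / 6
  L_1(n) = n(n - 6) / -5
  L_2(n) = n(n - 1) / 30
Then f(n) = -1·L_0(n) - 8·L_1(n) - 163·L_2(n).
Expanding and collecting terms gives f(n) = -4n^2 - 3n - 1.
Evaluating at n = 5: f(5) = -116.

-116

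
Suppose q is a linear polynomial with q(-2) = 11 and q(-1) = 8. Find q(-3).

Write q(u) = au + b. Substituting each data point gives a linear system:
  -2a + b = 11
  -a + b = 8
Solving the system yields a = -3, b = 5.
So q(u) = -3u + 5.
Then q(-3) = 14.

14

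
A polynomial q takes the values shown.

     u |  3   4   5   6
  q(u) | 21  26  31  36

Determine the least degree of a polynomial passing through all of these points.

Forward differences of the values at u = 3, 4, 5, 6:
  q  : 21  26  31  36
  Δ  : 5  5  5
  Δ^2: 0  0
  Δ^3: 0
The first differences are constant (5) and nonzero, while all higher differences vanish, so the minimal degree is 1.

1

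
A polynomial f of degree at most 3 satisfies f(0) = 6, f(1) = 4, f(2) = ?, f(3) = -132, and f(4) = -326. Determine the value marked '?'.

-32

On equispaced nodes a degree-3 polynomial has vanishing fourth forward difference, so
  f(0) - 4·f(1) + 6·f(2) - 4·f(3) + f(4) = 0.
Substituting the known values and solving for f(2):
  6·f(2) = -192
  f(2) = -32.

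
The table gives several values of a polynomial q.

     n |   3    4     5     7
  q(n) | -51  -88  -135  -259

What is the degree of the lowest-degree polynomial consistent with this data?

2

Divided differences on the nodes 3, 4, 5, 7:
  order 0: -51  -88  -135  -259
  order 1: -37  -47  -62
  order 2: -5  -5
  order 3: 0
The order-2 divided differences are all -5 (nonzero) and every higher order vanishes, so the data lies on a polynomial of degree exactly 2.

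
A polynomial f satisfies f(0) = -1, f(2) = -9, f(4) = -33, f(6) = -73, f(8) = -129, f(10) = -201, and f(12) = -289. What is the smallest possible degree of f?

Forward differences of the values at u = 0, 2, 4, 6, 8, 10, 12:
  f  : -1  -9  -33  -73  -129  -201  -289
  Δ  : -8  -24  -40  -56  -72  -88
  Δ^2: -16  -16  -16  -16  -16
  Δ^3: 0  0  0  0
  Δ^4: 0  0  0
  Δ^5: 0  0
  Δ^6: 0
The second differences are constant (-16) and nonzero, while all higher differences vanish, so the minimal degree is 2.

2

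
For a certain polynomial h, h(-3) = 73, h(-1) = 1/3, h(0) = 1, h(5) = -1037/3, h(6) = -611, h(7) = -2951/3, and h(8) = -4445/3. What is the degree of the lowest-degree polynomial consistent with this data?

Divided differences on the nodes -3, -1, 0, 5, 6, 7, 8:
  order 0: 73  1/3  1  -1037/3  -611  -2951/3  -4445/3
  order 1: -109/3  2/3  -208/3  -796/3  -1118/3  -498
  order 2: 37/3  -35/3  -98/3  -161/3  -188/3
  order 3: -3  -3  -3  -3
  order 4: 0  0  0
  order 5: 0  0
  order 6: 0
The order-3 divided differences are all -3 (nonzero) and every higher order vanishes, so the data lies on a polynomial of degree exactly 3.

3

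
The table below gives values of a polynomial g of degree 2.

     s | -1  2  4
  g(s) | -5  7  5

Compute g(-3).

Using the Lagrange interpolation formula with nodes -1, 2, 4:
  L_0(s) = (s - 2)(s - 4) / 15
  L_1(s) = (s + 1)(s - 4) / -6
  L_2(s) = (s + 1)(s - 2) / 10
Then g(s) = -5·L_0(s) + 7·L_1(s) + 5·L_2(s).
Expanding and collecting terms gives g(s) = -s² + 5s + 1.
Evaluating at s = -3: g(-3) = -23.

-23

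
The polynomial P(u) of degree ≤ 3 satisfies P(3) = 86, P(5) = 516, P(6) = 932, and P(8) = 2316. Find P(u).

P(u) = 5u^3 - 3u^2 - 6u - 4

Using the Lagrange interpolation formula with nodes 3, 5, 6, 8:
  L_0(u) = (u - 5)(u - 6)(u - 8) / -30
  L_1(u) = (u - 3)(u - 6)(u - 8) / 6
  L_2(u) = (u - 3)(u - 5)(u - 8) / -6
  L_3(u) = (u - 3)(u - 5)(u - 6) / 30
Then P(u) = 86·L_0(u) + 516·L_1(u) + 932·L_2(u) + 2316·L_3(u).
Expanding and collecting terms gives P(u) = 5u³ - 3u² - 6u - 4.
Check: P(6) = 932. ✓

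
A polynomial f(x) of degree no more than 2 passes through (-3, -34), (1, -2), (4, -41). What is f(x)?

Using the Lagrange interpolation formula with nodes -3, 1, 4:
  L_0(x) = (x - 1)(x - 4) / 28
  L_1(x) = (x + 3)(x - 4) / -12
  L_2(x) = (x + 3)(x - 1) / 21
Then f(x) = -34·L_0(x) - 2·L_1(x) - 41·L_2(x).
Expanding and collecting terms gives f(x) = -3x^2 + 2x - 1.
Check: f(4) = -41. ✓

f(x) = -3x^2 + 2x - 1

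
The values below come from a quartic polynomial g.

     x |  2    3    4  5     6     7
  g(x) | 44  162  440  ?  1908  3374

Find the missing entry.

On equispaced nodes a degree-4 polynomial has vanishing fifth forward difference, so
  - g(2) + 5·g(3) - 10·g(4) + 10·g(5) - 5·g(6) + g(7) = 0.
Substituting the known values and solving for g(5):
  10·g(5) = 9800
  g(5) = 980.

980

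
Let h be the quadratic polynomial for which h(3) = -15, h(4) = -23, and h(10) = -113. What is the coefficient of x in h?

Write h(x) = ax^2 + bx + c. Substituting each data point gives a linear system:
  9a + 3b + c = -15
  16a + 4b + c = -23
  100a + 10b + c = -113
Solving the system yields a = -1, b = -1, c = -3.
So h(x) = -x^2 - x - 3.
The coefficient of x is -1.

-1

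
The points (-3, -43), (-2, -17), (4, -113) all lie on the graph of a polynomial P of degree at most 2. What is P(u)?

Using the Lagrange interpolation formula with nodes -3, -2, 4:
  L_0(u) = (u + 2)(u - 4) / 7
  L_1(u) = (u + 3)(u - 4) / -6
  L_2(u) = (u + 3)(u + 2) / 42
Then P(u) = -43·L_0(u) - 17·L_1(u) - 113·L_2(u).
Expanding and collecting terms gives P(u) = -6u^2 - 4u - 1.
Check: P(-3) = -43. ✓

P(u) = -6u^2 - 4u - 1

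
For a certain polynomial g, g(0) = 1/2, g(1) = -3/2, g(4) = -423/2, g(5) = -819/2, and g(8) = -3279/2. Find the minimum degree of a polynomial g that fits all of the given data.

3

Divided differences on the nodes 0, 1, 4, 5, 8:
  order 0: 1/2  -3/2  -423/2  -819/2  -3279/2
  order 1: -2  -70  -198  -410
  order 2: -17  -32  -53
  order 3: -3  -3
  order 4: 0
The order-3 divided differences are all -3 (nonzero) and every higher order vanishes, so the data lies on a polynomial of degree exactly 3.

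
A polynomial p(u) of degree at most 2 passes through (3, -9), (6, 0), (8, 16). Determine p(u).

Write p(u) = au^2 + bu + c. Substituting each data point gives a linear system:
  9a + 3b + c = -9
  36a + 6b + c = 0
  64a + 8b + c = 16
Solving the system yields a = 1, b = -6, c = 0.
So p(u) = u^2 - 6u.
Check: p(6) = 0. ✓

p(u) = u^2 - 6u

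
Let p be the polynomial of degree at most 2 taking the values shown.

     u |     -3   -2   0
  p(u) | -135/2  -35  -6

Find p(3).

Write p(u) = au^2 + bu + c. Substituting each data point gives a linear system:
  9a - 3b + c = -135/2
  4a - 2b + c = -35
  c = -6
Solving the system yields a = -6, b = 5/2, c = -6.
So p(u) = -6u² + (5/2)u - 6.
Then p(3) = -105/2.

-105/2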